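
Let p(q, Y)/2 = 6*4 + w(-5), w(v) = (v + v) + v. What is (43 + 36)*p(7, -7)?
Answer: 1422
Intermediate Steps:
w(v) = 3*v (w(v) = 2*v + v = 3*v)
p(q, Y) = 18 (p(q, Y) = 2*(6*4 + 3*(-5)) = 2*(24 - 15) = 2*9 = 18)
(43 + 36)*p(7, -7) = (43 + 36)*18 = 79*18 = 1422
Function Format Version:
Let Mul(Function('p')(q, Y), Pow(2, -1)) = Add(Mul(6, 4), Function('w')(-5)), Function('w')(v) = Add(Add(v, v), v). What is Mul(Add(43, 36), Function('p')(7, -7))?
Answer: 1422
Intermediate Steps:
Function('w')(v) = Mul(3, v) (Function('w')(v) = Add(Mul(2, v), v) = Mul(3, v))
Function('p')(q, Y) = 18 (Function('p')(q, Y) = Mul(2, Add(Mul(6, 4), Mul(3, -5))) = Mul(2, Add(24, -15)) = Mul(2, 9) = 18)
Mul(Add(43, 36), Function('p')(7, -7)) = Mul(Add(43, 36), 18) = Mul(79, 18) = 1422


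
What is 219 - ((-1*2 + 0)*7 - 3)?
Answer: 236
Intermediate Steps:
219 - ((-1*2 + 0)*7 - 3) = 219 - ((-2 + 0)*7 - 3) = 219 - (-2*7 - 3) = 219 - (-14 - 3) = 219 - 1*(-17) = 219 + 17 = 236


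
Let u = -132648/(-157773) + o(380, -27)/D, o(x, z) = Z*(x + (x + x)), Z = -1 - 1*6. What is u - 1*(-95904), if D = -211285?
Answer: 213133045085596/2222337887 ≈ 95905.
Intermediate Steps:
Z = -7 (Z = -1 - 6 = -7)
o(x, z) = -21*x (o(x, z) = -7*(x + (x + x)) = -7*(x + 2*x) = -21*x)
u = 1952370748/2222337887 (u = -132648/(-157773) - 21*380/(-211285) = -132648*(-1/157773) - 7980*(-1/211285) = 44216/52591 + 1596/42257 = 1952370748/2222337887 ≈ 0.87852)
u - 1*(-95904) = 1952370748/2222337887 - 1*(-95904) = 1952370748/2222337887 + 95904 = 213133045085596/2222337887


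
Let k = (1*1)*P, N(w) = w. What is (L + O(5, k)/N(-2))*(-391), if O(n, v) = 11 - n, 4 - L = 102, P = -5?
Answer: 39491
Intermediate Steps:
L = -98 (L = 4 - 1*102 = 4 - 102 = -98)
k = -5 (k = (1*1)*(-5) = 1*(-5) = -5)
(L + O(5, k)/N(-2))*(-391) = (-98 + (11 - 1*5)/(-2))*(-391) = (-98 + (11 - 5)*(-½))*(-391) = (-98 + 6*(-½))*(-391) = (-98 - 3)*(-391) = -101*(-391) = 39491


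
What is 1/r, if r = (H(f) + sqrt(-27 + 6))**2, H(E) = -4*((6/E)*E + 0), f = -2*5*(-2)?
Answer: (24 - I*sqrt(21))**(-2) ≈ 0.0015572 + 0.00061717*I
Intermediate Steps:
f = 20 (f = -10*(-2) = 20)
H(E) = -24 (H(E) = -4*(6 + 0) = -4*6 = -24)
r = (-24 + I*sqrt(21))**2 (r = (-24 + sqrt(-27 + 6))**2 = (-24 + sqrt(-21))**2 = (-24 + I*sqrt(21))**2 ≈ 555.0 - 219.96*I)
1/r = 1/((24 - I*sqrt(21))**2) = (24 - I*sqrt(21))**(-2)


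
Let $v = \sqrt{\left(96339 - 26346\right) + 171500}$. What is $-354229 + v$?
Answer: $-354229 + \sqrt{241493} \approx -3.5374 \cdot 10^{5}$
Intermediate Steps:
$v = \sqrt{241493}$ ($v = \sqrt{\left(96339 - 26346\right) + 171500} = \sqrt{69993 + 171500} = \sqrt{241493} \approx 491.42$)
$-354229 + v = -354229 + \sqrt{241493}$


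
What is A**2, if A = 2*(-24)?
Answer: 2304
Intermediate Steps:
A = -48
A**2 = (-48)**2 = 2304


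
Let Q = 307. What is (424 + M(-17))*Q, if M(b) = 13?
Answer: 134159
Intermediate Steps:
(424 + M(-17))*Q = (424 + 13)*307 = 437*307 = 134159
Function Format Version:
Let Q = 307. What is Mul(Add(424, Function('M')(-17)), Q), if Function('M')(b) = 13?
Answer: 134159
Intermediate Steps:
Mul(Add(424, Function('M')(-17)), Q) = Mul(Add(424, 13), 307) = Mul(437, 307) = 134159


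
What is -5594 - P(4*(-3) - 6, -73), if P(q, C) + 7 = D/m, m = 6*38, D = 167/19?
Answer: -24203051/4332 ≈ -5587.0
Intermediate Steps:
D = 167/19 (D = 167*(1/19) = 167/19 ≈ 8.7895)
m = 228
P(q, C) = -30157/4332 (P(q, C) = -7 + (167/19)/228 = -7 + (167/19)*(1/228) = -7 + 167/4332 = -30157/4332)
-5594 - P(4*(-3) - 6, -73) = -5594 - 1*(-30157/4332) = -5594 + 30157/4332 = -24203051/4332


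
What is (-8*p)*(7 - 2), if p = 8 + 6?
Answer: -560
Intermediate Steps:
p = 14
(-8*p)*(7 - 2) = (-8*14)*(7 - 2) = -112*5 = -560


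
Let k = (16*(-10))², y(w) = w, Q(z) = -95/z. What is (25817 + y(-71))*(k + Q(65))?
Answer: 8567779626/13 ≈ 6.5906e+8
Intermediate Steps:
k = 25600 (k = (-160)² = 25600)
(25817 + y(-71))*(k + Q(65)) = (25817 - 71)*(25600 - 95/65) = 25746*(25600 - 95*1/65) = 25746*(25600 - 19/13) = 25746*(332781/13) = 8567779626/13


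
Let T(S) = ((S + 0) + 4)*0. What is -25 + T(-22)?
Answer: -25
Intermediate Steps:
T(S) = 0 (T(S) = (S + 4)*0 = (4 + S)*0 = 0)
-25 + T(-22) = -25 + 0 = -25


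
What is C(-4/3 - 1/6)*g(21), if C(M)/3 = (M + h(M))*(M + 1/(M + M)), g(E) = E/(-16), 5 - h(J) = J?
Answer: 1155/32 ≈ 36.094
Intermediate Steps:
h(J) = 5 - J
g(E) = -E/16 (g(E) = E*(-1/16) = -E/16)
C(M) = 15*M + 15/(2*M) (C(M) = 3*((M + (5 - M))*(M + 1/(M + M))) = 3*(5*(M + 1/(2*M))) = 3*(5*M + 5/(2*M)) = 15*M + 15/(2*M))
C(-4/3 - 1/6)*g(21) = (15*(-4/3 - 1/6) + 15/(2*(-4/3 - 1/6)))*(-1/16*21) = (15*(-4*⅓ - 1*⅙) + 15/(2*(-4*⅓ - 1*⅙)))*(-21/16) = (15*(-4/3 - ⅙) + 15/(2*(-4/3 - ⅙)))*(-21/16) = (15*(-3/2) + 15/(2*(-3/2)))*(-21/16) = (-45/2 + (15/2)*(-⅔))*(-21/16) = (-45/2 - 5)*(-21/16) = -55/2*(-21/16) = 1155/32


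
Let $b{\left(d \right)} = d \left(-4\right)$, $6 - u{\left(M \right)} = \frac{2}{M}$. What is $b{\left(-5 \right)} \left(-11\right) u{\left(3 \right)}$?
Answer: $- \frac{3520}{3} \approx -1173.3$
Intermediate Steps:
$u{\left(M \right)} = 6 - \frac{2}{M}$
$b{\left(d \right)} = - 4 d$
$b{\left(-5 \right)} \left(-11\right) u{\left(3 \right)} = \left(-4\right) \left(-5\right) \left(-11\right) \left(6 - \frac{2}{3}\right) = 20 \left(-11\right) \left(6 - \frac{2}{3}\right) = - 220 \left(6 - \frac{2}{3}\right) = \left(-220\right) \frac{16}{3} = - \frac{3520}{3}$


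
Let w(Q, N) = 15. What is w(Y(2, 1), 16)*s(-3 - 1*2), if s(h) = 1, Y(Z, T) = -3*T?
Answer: 15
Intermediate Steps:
w(Y(2, 1), 16)*s(-3 - 1*2) = 15*1 = 15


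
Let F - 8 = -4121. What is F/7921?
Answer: -4113/7921 ≈ -0.51925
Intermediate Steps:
F = -4113 (F = 8 - 4121 = -4113)
F/7921 = -4113/7921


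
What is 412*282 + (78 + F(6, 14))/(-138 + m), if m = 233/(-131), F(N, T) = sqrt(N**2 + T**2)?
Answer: 2127435006/18311 - 262*sqrt(58)/18311 ≈ 1.1618e+5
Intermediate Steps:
m = -233/131 (m = 233*(-1/131) = -233/131 ≈ -1.7786)
412*282 + (78 + F(6, 14))/(-138 + m) = 412*282 + (78 + sqrt(6**2 + 14**2))/(-138 - 233/131) = 116184 + (78 + sqrt(36 + 196))/(-18311/131) = 116184 + (78 + sqrt(232))*(-131/18311) = 116184 + (78 + 2*sqrt(58))*(-131/18311) = 116184 + (-10218/18311 - 262*sqrt(58)/18311) = 2127435006/18311 - 262*sqrt(58)/18311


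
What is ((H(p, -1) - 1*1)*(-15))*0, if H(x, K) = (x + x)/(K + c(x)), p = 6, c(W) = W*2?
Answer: 0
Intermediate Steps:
c(W) = 2*W
H(x, K) = 2*x/(K + 2*x) (H(x, K) = (x + x)/(K + 2*x) = (2*x)/(K + 2*x) = 2*x/(K + 2*x))
((H(p, -1) - 1*1)*(-15))*0 = ((2*6/(-1 + 2*6) - 1*1)*(-15))*0 = ((2*6/(-1 + 12) - 1)*(-15))*0 = ((2*6/11 - 1)*(-15))*0 = ((2*6*(1/11) - 1)*(-15))*0 = ((12/11 - 1)*(-15))*0 = ((1/11)*(-15))*0 = -15/11*0 = 0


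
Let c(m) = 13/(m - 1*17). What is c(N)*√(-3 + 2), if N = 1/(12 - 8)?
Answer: -52*I/67 ≈ -0.77612*I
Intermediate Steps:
N = ¼ (N = 1/4 = ¼ ≈ 0.25000)
c(m) = 13/(-17 + m) (c(m) = 13/(m - 17) = 13/(-17 + m))
c(N)*√(-3 + 2) = (13/(-17 + ¼))*√(-3 + 2) = (13/(-67/4))*√(-1) = (13*(-4/67))*I = -52*I/67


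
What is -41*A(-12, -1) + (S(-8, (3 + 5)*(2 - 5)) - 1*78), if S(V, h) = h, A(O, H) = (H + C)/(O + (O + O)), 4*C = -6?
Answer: -7549/72 ≈ -104.85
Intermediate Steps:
C = -3/2 (C = (1/4)*(-6) = -3/2 ≈ -1.5000)
A(O, H) = (-3/2 + H)/(3*O) (A(O, H) = (H - 3/2)/(O + (O + O)) = (-3/2 + H)/(O + 2*O) = (-3/2 + H)/((3*O)) = (-3/2 + H)*(1/(3*O)) = (-3/2 + H)/(3*O))
-41*A(-12, -1) + (S(-8, (3 + 5)*(2 - 5)) - 1*78) = -41*(-3 + 2*(-1))/(6*(-12)) + ((3 + 5)*(2 - 5) - 1*78) = -41*(-1)*(-3 - 2)/(6*12) + (8*(-3) - 78) = -41*(-1)*(-5)/(6*12) + (-24 - 78) = -41*5/72 - 102 = -205/72 - 102 = -7549/72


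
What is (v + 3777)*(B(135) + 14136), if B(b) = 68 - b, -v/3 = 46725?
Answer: -1918983462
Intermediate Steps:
v = -140175 (v = -3*46725 = -140175)
(v + 3777)*(B(135) + 14136) = (-140175 + 3777)*((68 - 1*135) + 14136) = -136398*((68 - 135) + 14136) = -136398*(-67 + 14136) = -136398*14069 = -1918983462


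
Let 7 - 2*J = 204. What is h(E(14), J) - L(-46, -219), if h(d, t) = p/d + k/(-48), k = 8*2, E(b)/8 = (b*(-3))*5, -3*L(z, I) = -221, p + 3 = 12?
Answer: -41443/560 ≈ -74.005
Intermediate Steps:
p = 9 (p = -3 + 12 = 9)
J = -197/2 (J = 7/2 - ½*204 = 7/2 - 102 = -197/2 ≈ -98.500)
L(z, I) = 221/3 (L(z, I) = -⅓*(-221) = 221/3)
E(b) = -120*b (E(b) = 8*((b*(-3))*5) = 8*(-3*b*5) = 8*(-15*b) = -120*b)
k = 16
h(d, t) = -⅓ + 9/d (h(d, t) = 9/d + 16/(-48) = 9/d + 16*(-1/48) = 9/d - ⅓ = -⅓ + 9/d)
h(E(14), J) - L(-46, -219) = (27 - (-120)*14)/(3*((-120*14))) - 1*221/3 = (⅓)*(27 - 1*(-1680))/(-1680) - 221/3 = (⅓)*(-1/1680)*(27 + 1680) - 221/3 = (⅓)*(-1/1680)*1707 - 221/3 = -569/1680 - 221/3 = -41443/560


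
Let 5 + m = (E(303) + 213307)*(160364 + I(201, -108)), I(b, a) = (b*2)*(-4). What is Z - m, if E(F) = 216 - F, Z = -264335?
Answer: -33850218650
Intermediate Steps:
I(b, a) = -8*b (I(b, a) = (2*b)*(-4) = -8*b)
m = 33849954315 (m = -5 + ((216 - 1*303) + 213307)*(160364 - 8*201) = -5 + ((216 - 303) + 213307)*(160364 - 1608) = -5 + (-87 + 213307)*158756 = -5 + 213220*158756 = -5 + 33849954320 = 33849954315)
Z - m = -264335 - 1*33849954315 = -264335 - 33849954315 = -33850218650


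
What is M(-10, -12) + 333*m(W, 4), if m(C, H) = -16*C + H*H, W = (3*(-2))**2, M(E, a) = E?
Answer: -186490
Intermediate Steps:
W = 36 (W = (-6)**2 = 36)
m(C, H) = H**2 - 16*C (m(C, H) = -16*C + H**2 = H**2 - 16*C)
M(-10, -12) + 333*m(W, 4) = -10 + 333*(4**2 - 16*36) = -10 + 333*(16 - 576) = -10 + 333*(-560) = -10 - 186480 = -186490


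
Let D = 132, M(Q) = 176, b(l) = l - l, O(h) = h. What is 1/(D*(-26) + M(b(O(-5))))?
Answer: -1/3256 ≈ -0.00030713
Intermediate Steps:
b(l) = 0
1/(D*(-26) + M(b(O(-5)))) = 1/(132*(-26) + 176) = 1/(-3432 + 176) = 1/(-3256) = -1/3256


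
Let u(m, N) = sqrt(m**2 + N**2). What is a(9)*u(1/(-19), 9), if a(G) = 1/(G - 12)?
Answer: -sqrt(29242)/57 ≈ -3.0000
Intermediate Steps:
a(G) = 1/(-12 + G)
u(m, N) = sqrt(N**2 + m**2)
a(9)*u(1/(-19), 9) = sqrt(9**2 + (1/(-19))**2)/(-12 + 9) = sqrt(81 + (1*(-1/19))**2)/(-3) = -sqrt(81 + (-1/19)**2)/3 = -sqrt(81 + 1/361)/3 = -sqrt(29242)/57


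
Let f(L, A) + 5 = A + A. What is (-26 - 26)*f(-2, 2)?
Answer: 52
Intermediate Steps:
f(L, A) = -5 + 2*A (f(L, A) = -5 + (A + A) = -5 + 2*A)
(-26 - 26)*f(-2, 2) = (-26 - 26)*(-5 + 2*2) = -52*(-5 + 4) = -52*(-1) = 52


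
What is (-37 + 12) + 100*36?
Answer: 3575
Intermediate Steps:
(-37 + 12) + 100*36 = -25 + 3600 = 3575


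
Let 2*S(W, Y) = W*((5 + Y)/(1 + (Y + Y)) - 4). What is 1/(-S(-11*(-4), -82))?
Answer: 163/12650 ≈ 0.012885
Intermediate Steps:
S(W, Y) = W*(-4 + (5 + Y)/(1 + 2*Y))/2 (S(W, Y) = (W*((5 + Y)/(1 + (Y + Y)) - 4))/2 = (W*((5 + Y)/(1 + 2*Y) - 4))/2 = (W*(-4 + (5 + Y)/(1 + 2*Y)))/2 = W*(-4 + (5 + Y)/(1 + 2*Y))/2)
1/(-S(-11*(-4), -82)) = 1/(-(-11*(-4))*(1 - 7*(-82))/(2*(1 + 2*(-82)))) = 1/(-44*(1 + 574)/(2*(1 - 164))) = 1/(-44*575/(2*(-163))) = 1/(-44*(-1)*575/(2*163)) = 1/(-1*(-12650/163)) = 1/(12650/163) = 163/12650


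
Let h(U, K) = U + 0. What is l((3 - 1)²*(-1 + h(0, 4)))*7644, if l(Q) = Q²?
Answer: 122304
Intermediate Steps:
h(U, K) = U
l((3 - 1)²*(-1 + h(0, 4)))*7644 = ((3 - 1)²*(-1 + 0))²*7644 = (2²*(-1))²*7644 = (4*(-1))²*7644 = (-4)²*7644 = 16*7644 = 122304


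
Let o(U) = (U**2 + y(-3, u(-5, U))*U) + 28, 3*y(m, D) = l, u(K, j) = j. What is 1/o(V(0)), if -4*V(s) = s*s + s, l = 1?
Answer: 1/28 ≈ 0.035714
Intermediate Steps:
y(m, D) = 1/3 (y(m, D) = (1/3)*1 = 1/3)
V(s) = -s/4 - s**2/4 (V(s) = -(s*s + s)/4 = -(s**2 + s)/4 = -(s + s**2)/4 = -s/4 - s**2/4)
o(U) = 28 + U**2 + U/3 (o(U) = (U**2 + U/3) + 28 = 28 + U**2 + U/3)
1/o(V(0)) = 1/(28 + (-1/4*0*(1 + 0))**2 + (-1/4*0*(1 + 0))/3) = 1/(28 + (-1/4*0*1)**2 + (-1/4*0*1)/3) = 1/(28 + 0**2 + (1/3)*0) = 1/(28 + 0 + 0) = 1/28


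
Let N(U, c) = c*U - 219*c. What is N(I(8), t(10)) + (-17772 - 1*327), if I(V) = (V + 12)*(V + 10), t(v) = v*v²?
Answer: 122901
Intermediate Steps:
t(v) = v³
I(V) = (10 + V)*(12 + V) (I(V) = (12 + V)*(10 + V) = (10 + V)*(12 + V))
N(U, c) = -219*c + U*c (N(U, c) = U*c - 219*c = -219*c + U*c)
N(I(8), t(10)) + (-17772 - 1*327) = 10³*(-219 + (120 + 8² + 22*8)) + (-17772 - 1*327) = 1000*(-219 + (120 + 64 + 176)) + (-17772 - 327) = 1000*(-219 + 360) - 18099 = 1000*141 - 18099 = 141000 - 18099 = 122901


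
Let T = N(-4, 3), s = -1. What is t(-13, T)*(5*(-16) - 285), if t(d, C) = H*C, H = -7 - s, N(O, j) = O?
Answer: -8760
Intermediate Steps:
T = -4
H = -6 (H = -7 - 1*(-1) = -7 + 1 = -6)
t(d, C) = -6*C
t(-13, T)*(5*(-16) - 285) = (-6*(-4))*(5*(-16) - 285) = 24*(-80 - 285) = 24*(-365) = -8760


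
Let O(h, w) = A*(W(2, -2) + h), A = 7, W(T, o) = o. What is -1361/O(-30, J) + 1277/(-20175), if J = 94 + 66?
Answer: 27172127/4519200 ≈ 6.0126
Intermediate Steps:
J = 160
O(h, w) = -14 + 7*h (O(h, w) = 7*(-2 + h) = -14 + 7*h)
-1361/O(-30, J) + 1277/(-20175) = -1361/(-14 + 7*(-30)) + 1277/(-20175) = -1361/(-14 - 210) + 1277*(-1/20175) = -1361/(-224) - 1277/20175 = -1361*(-1/224) - 1277/20175 = 1361/224 - 1277/20175 = 27172127/4519200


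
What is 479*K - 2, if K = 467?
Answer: 223691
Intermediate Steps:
479*K - 2 = 479*467 - 2 = 223693 - 2 = 223691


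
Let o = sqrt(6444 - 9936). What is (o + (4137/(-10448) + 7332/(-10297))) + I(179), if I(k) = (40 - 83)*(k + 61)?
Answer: -1110376341345/107583056 + 6*I*sqrt(97) ≈ -10321.0 + 59.093*I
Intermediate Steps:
o = 6*I*sqrt(97) (o = sqrt(-3492) = 6*I*sqrt(97) ≈ 59.093*I)
I(k) = -2623 - 43*k (I(k) = -43*(61 + k) = -2623 - 43*k)
(o + (4137/(-10448) + 7332/(-10297))) + I(179) = (6*I*sqrt(97) + (4137/(-10448) + 7332/(-10297))) + (-2623 - 43*179) = (6*I*sqrt(97) + (4137*(-1/10448) + 7332*(-1/10297))) + (-2623 - 7697) = (6*I*sqrt(97) + (-4137/10448 - 7332/10297)) - 10320 = (6*I*sqrt(97) - 119203425/107583056) - 10320 = (-119203425/107583056 + 6*I*sqrt(97)) - 10320 = -1110376341345/107583056 + 6*I*sqrt(97)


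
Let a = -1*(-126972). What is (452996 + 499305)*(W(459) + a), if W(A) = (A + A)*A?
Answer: 522179016534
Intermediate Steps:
a = 126972
W(A) = 2*A**2 (W(A) = (2*A)*A = 2*A**2)
(452996 + 499305)*(W(459) + a) = (452996 + 499305)*(2*459**2 + 126972) = 952301*(2*210681 + 126972) = 952301*(421362 + 126972) = 952301*548334 = 522179016534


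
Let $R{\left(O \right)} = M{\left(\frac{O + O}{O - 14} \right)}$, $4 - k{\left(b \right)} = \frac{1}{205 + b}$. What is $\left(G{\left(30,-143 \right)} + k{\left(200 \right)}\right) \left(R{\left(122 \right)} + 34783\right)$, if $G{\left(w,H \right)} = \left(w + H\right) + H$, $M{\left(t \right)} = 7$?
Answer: $- \frac{710140438}{81} \approx -8.7672 \cdot 10^{6}$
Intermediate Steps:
$k{\left(b \right)} = 4 - \frac{1}{205 + b}$
$G{\left(w,H \right)} = w + 2 H$ ($G{\left(w,H \right)} = \left(H + w\right) + H = w + 2 H$)
$R{\left(O \right)} = 7$
$\left(G{\left(30,-143 \right)} + k{\left(200 \right)}\right) \left(R{\left(122 \right)} + 34783\right) = \left(\left(30 + 2 \left(-143\right)\right) + \frac{819 + 4 \cdot 200}{205 + 200}\right) \left(7 + 34783\right) = \left(\left(30 - 286\right) + \frac{819 + 800}{405}\right) 34790 = \left(-256 + \frac{1}{405} \cdot 1619\right) 34790 = \left(-256 + \frac{1619}{405}\right) 34790 = \left(- \frac{102061}{405}\right) 34790 = - \frac{710140438}{81}$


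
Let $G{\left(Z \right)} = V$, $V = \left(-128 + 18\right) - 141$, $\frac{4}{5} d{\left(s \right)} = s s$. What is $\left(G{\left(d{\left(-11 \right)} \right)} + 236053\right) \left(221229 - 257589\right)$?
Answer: $-8573760720$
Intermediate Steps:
$d{\left(s \right)} = \frac{5 s^{2}}{4}$ ($d{\left(s \right)} = \frac{5 s s}{4} = \frac{5 s^{2}}{4}$)
$V = -251$ ($V = -110 - 141 = -251$)
$G{\left(Z \right)} = -251$
$\left(G{\left(d{\left(-11 \right)} \right)} + 236053\right) \left(221229 - 257589\right) = \left(-251 + 236053\right) \left(221229 - 257589\right) = 235802 \left(-36360\right) = -8573760720$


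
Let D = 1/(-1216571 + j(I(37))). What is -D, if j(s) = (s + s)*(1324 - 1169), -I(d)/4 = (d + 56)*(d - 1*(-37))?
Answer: 1/9750251 ≈ 1.0256e-7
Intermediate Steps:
I(d) = -4*(37 + d)*(56 + d) (I(d) = -4*(d + 56)*(d - 1*(-37)) = -4*(56 + d)*(d + 37) = -4*(56 + d)*(37 + d) = -4*(37 + d)*(56 + d))
j(s) = 310*s (j(s) = (2*s)*155 = 310*s)
D = -1/9750251 (D = 1/(-1216571 + 310*(-8288 - 372*37 - 4*37²)) = 1/(-1216571 + 310*(-8288 - 13764 - 4*1369)) = 1/(-1216571 + 310*(-8288 - 13764 - 5476)) = 1/(-1216571 + 310*(-27528)) = 1/(-1216571 - 8533680) = 1/(-9750251) = -1/9750251 ≈ -1.0256e-7)
-D = -1*(-1/9750251) = 1/9750251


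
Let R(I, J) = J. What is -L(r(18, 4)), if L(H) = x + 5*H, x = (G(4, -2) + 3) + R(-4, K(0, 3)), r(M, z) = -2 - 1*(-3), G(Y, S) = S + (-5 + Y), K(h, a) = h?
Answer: -5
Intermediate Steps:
G(Y, S) = -5 + S + Y
r(M, z) = 1 (r(M, z) = -2 + 3 = 1)
x = 0 (x = ((-5 - 2 + 4) + 3) + 0 = (-3 + 3) + 0 = 0 + 0 = 0)
L(H) = 5*H (L(H) = 0 + 5*H = 5*H)
-L(r(18, 4)) = -5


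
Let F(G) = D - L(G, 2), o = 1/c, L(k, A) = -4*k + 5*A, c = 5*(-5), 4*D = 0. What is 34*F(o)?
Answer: -8636/25 ≈ -345.44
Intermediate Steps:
D = 0 (D = (¼)*0 = 0)
c = -25
o = -1/25 (o = 1/(-25) = -1/25 ≈ -0.040000)
F(G) = -10 + 4*G (F(G) = 0 - (-4*G + 5*2) = 0 - (-4*G + 10) = 0 - (10 - 4*G) = 0 + (-10 + 4*G) = -10 + 4*G)
34*F(o) = 34*(-10 + 4*(-1/25)) = 34*(-10 - 4/25) = 34*(-254/25) = -8636/25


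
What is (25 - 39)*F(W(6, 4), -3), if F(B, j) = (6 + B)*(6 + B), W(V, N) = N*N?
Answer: -6776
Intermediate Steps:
W(V, N) = N**2
F(B, j) = (6 + B)**2
(25 - 39)*F(W(6, 4), -3) = (25 - 39)*(6 + 4**2)**2 = -14*(6 + 16)**2 = -14*22**2 = -14*484 = -6776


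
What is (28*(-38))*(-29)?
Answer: 30856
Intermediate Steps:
(28*(-38))*(-29) = -1064*(-29) = 30856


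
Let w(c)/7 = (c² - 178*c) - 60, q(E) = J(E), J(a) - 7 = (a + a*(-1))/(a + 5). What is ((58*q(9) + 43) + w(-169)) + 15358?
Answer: 425888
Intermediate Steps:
J(a) = 7 (J(a) = 7 + (a + a*(-1))/(a + 5) = 7 + (a - a)/(5 + a) = 7 + 0/(5 + a) = 7 + 0 = 7)
q(E) = 7
w(c) = -420 - 1246*c + 7*c² (w(c) = 7*((c² - 178*c) - 60) = 7*(-60 + c² - 178*c) = -420 - 1246*c + 7*c²)
((58*q(9) + 43) + w(-169)) + 15358 = ((58*7 + 43) + (-420 - 1246*(-169) + 7*(-169)²)) + 15358 = ((406 + 43) + (-420 + 210574 + 7*28561)) + 15358 = (449 + (-420 + 210574 + 199927)) + 15358 = (449 + 410081) + 15358 = 410530 + 15358 = 425888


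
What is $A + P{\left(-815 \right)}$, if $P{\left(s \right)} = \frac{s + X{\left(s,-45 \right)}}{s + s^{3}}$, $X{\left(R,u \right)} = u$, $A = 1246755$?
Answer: $\frac{67492357560431}{54134419} \approx 1.2468 \cdot 10^{6}$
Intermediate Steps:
$P{\left(s \right)} = \frac{-45 + s}{s + s^{3}}$ ($P{\left(s \right)} = \frac{s - 45}{s + s^{3}} = \frac{-45 + s}{s + s^{3}}$)
$A + P{\left(-815 \right)} = 1246755 + \frac{-45 - 815}{-815 + \left(-815\right)^{3}} = 1246755 + \frac{1}{-815 - 541343375} \left(-860\right) = 1246755 + \frac{1}{-541344190} \left(-860\right) = 1246755 - - \frac{86}{54134419} = 1246755 + \frac{86}{54134419} = \frac{67492357560431}{54134419}$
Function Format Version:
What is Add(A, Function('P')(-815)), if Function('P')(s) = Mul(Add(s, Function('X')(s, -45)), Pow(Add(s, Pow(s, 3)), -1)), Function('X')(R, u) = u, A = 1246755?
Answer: Rational(67492357560431, 54134419) ≈ 1.2468e+6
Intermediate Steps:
Function('P')(s) = Mul(Pow(Add(s, Pow(s, 3)), -1), Add(-45, s)) (Function('P')(s) = Mul(Add(s, -45), Pow(Add(s, Pow(s, 3)), -1)) = Mul(Add(-45, s), Pow(Add(s, Pow(s, 3)), -1)) = Mul(Pow(Add(s, Pow(s, 3)), -1), Add(-45, s)))
Add(A, Function('P')(-815)) = Add(1246755, Mul(Pow(Add(-815, Pow(-815, 3)), -1), Add(-45, -815))) = Add(1246755, Mul(Pow(Add(-815, -541343375), -1), -860)) = Add(1246755, Mul(Pow(-541344190, -1), -860)) = Add(1246755, Mul(Rational(-1, 541344190), -860)) = Add(1246755, Rational(86, 54134419)) = Rational(67492357560431, 54134419)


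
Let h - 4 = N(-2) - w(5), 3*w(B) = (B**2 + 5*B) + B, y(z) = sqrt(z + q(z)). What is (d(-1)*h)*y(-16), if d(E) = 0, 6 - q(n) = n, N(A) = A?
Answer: 0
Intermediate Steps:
q(n) = 6 - n
y(z) = sqrt(6) (y(z) = sqrt(z + (6 - z)) = sqrt(6))
w(B) = 2*B + B**2/3 (w(B) = ((B**2 + 5*B) + B)/3 = (B**2 + 6*B)/3 = 2*B + B**2/3)
h = -49/3 (h = 4 + (-2 - 5*(6 + 5)/3) = 4 + (-2 - 5*11/3) = 4 + (-2 - 1*55/3) = 4 + (-2 - 55/3) = 4 - 61/3 = -49/3 ≈ -16.333)
(d(-1)*h)*y(-16) = (0*(-49/3))*sqrt(6) = 0*sqrt(6) = 0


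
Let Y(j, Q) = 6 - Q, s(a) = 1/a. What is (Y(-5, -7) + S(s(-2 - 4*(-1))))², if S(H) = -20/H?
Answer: 729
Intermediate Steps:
s(a) = 1/a
(Y(-5, -7) + S(s(-2 - 4*(-1))))² = ((6 - 1*(-7)) - 20/(1/(-2 - 4*(-1))))² = ((6 + 7) - 20/(1/(-2 + 4)))² = (13 - 20/(1/2))² = (13 - 20/½)² = (13 - 20*2)² = (13 - 40)² = (-27)² = 729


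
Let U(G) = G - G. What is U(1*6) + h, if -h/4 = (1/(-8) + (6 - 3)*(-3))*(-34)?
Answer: -1241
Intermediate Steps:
U(G) = 0
h = -1241 (h = -4*(1/(-8) + (6 - 3)*(-3))*(-34) = -4*(-⅛ + 3*(-3))*(-34) = -4*(-⅛ - 9)*(-34) = -(-73)*(-34)/2 = -4*1241/4 = -1241)
U(1*6) + h = 0 - 1241 = -1241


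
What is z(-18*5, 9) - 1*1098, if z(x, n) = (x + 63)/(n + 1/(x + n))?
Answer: -801531/728 ≈ -1101.0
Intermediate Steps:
z(x, n) = (63 + x)/(n + 1/(n + x))
z(-18*5, 9) - 1*1098 = ((-18*5)² + 63*9 + 63*(-18*5) + 9*(-18*5))/(1 + 9² + 9*(-18*5)) - 1*1098 = ((-90)² + 567 + 63*(-90) + 9*(-90))/(1 + 81 + 9*(-90)) - 1098 = (8100 + 567 - 5670 - 810)/(1 + 81 - 810) - 1098 = 2187/(-728) - 1098 = -1/728*2187 - 1098 = -2187/728 - 1098 = -801531/728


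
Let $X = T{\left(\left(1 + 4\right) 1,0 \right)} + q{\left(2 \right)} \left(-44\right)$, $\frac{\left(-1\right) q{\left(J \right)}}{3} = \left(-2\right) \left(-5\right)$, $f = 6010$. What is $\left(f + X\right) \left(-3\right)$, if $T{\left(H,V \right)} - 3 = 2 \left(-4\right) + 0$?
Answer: $-21975$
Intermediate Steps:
$q{\left(J \right)} = -30$ ($q{\left(J \right)} = - 3 \left(\left(-2\right) \left(-5\right)\right) = \left(-3\right) 10 = -30$)
$T{\left(H,V \right)} = -5$ ($T{\left(H,V \right)} = 3 + \left(2 \left(-4\right) + 0\right) = 3 + \left(-8 + 0\right) = 3 - 8 = -5$)
$X = 1315$ ($X = -5 - -1320 = -5 + 1320 = 1315$)
$\left(f + X\right) \left(-3\right) = \left(6010 + 1315\right) \left(-3\right) = 7325 \left(-3\right) = -21975$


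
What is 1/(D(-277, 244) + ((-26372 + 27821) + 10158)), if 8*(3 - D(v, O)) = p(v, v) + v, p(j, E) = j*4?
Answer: 8/94265 ≈ 8.4867e-5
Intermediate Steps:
p(j, E) = 4*j
D(v, O) = 3 - 5*v/8 (D(v, O) = 3 - (4*v + v)/8 = 3 - 5*v/8)
1/(D(-277, 244) + ((-26372 + 27821) + 10158)) = 1/((3 - 5/8*(-277)) + ((-26372 + 27821) + 10158)) = 1/((3 + 1385/8) + (1449 + 10158)) = 1/(1409/8 + 11607) = 1/(94265/8) = 8/94265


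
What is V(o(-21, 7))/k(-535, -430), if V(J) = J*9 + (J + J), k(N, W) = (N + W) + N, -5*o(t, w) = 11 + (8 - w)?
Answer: 11/625 ≈ 0.017600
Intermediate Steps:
o(t, w) = -19/5 + w/5 (o(t, w) = -(11 + (8 - w))/5 = -(19 - w)/5 = -19/5 + w/5)
k(N, W) = W + 2*N
V(J) = 11*J (V(J) = 9*J + 2*J = 11*J)
V(o(-21, 7))/k(-535, -430) = (11*(-19/5 + (⅕)*7))/(-430 + 2*(-535)) = (11*(-19/5 + 7/5))/(-430 - 1070) = (11*(-12/5))/(-1500) = -132/5*(-1/1500) = 11/625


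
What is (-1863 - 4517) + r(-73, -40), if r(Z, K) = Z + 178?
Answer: -6275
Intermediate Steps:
r(Z, K) = 178 + Z
(-1863 - 4517) + r(-73, -40) = (-1863 - 4517) + (178 - 73) = -6380 + 105 = -6275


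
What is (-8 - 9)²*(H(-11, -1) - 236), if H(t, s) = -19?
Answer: -73695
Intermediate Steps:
(-8 - 9)²*(H(-11, -1) - 236) = (-8 - 9)²*(-19 - 236) = (-17)²*(-255) = 289*(-255) = -73695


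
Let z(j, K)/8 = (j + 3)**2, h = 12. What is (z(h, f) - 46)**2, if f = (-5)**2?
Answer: 3076516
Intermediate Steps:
f = 25
z(j, K) = 8*(3 + j)**2 (z(j, K) = 8*(j + 3)**2 = 8*(3 + j)**2)
(z(h, f) - 46)**2 = (8*(3 + 12)**2 - 46)**2 = (8*15**2 - 46)**2 = (8*225 - 46)**2 = (1800 - 46)**2 = 1754**2 = 3076516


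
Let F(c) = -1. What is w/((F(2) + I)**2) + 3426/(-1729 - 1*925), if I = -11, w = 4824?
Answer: 85483/2654 ≈ 32.209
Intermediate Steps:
w/((F(2) + I)**2) + 3426/(-1729 - 1*925) = 4824/((-1 - 11)**2) + 3426/(-1729 - 1*925) = 4824/((-12)**2) + 3426/(-1729 - 925) = 4824/144 + 3426/(-2654) = 4824*(1/144) + 3426*(-1/2654) = 67/2 - 1713/1327 = 85483/2654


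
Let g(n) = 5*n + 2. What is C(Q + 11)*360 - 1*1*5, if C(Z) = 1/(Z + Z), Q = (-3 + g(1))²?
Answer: 5/3 ≈ 1.6667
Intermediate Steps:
g(n) = 2 + 5*n
Q = 16 (Q = (-3 + (2 + 5*1))² = (-3 + (2 + 5))² = (-3 + 7)² = 4² = 16)
C(Z) = 1/(2*Z)
C(Q + 11)*360 - 1*1*5 = (1/(2*(16 + 11)))*360 - 1*1*5 = ((½)/27)*360 - 1*5 = ((½)*(1/27))*360 - 5 = (1/54)*360 - 5 = 20/3 - 5 = 5/3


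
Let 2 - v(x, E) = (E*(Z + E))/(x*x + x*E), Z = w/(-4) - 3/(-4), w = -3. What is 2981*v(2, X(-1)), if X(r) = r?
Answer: 26829/4 ≈ 6707.3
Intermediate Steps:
Z = 3/2 (Z = -3/(-4) - 3/(-4) = -3*(-¼) - 3*(-¼) = ¾ + ¾ = 3/2 ≈ 1.5000)
v(x, E) = 2 - E*(3/2 + E)/(x² + E*x) (v(x, E) = 2 - E*(3/2 + E)/(x*x + x*E) = 2 - E*(3/2 + E)/(x² + E*x))
2981*v(2, X(-1)) = 2981*((-1*(-1)² + 2*2² - 3/2*(-1) + 2*(-1)*2)/(2*(-1 + 2))) = 2981*((½)*(-1*1 + 2*4 + 3/2 - 4)/1) = 2981*((½)*1*(-1 + 8 + 3/2 - 4)) = 2981*((½)*1*(9/2)) = 2981*(9/4) = 26829/4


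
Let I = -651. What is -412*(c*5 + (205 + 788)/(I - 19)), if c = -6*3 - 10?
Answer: 19527358/335 ≈ 58291.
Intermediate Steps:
c = -28 (c = -18 - 10 = -28)
-412*(c*5 + (205 + 788)/(I - 19)) = -412*(-28*5 + (205 + 788)/(-651 - 19)) = -412*(-140 + 993/(-670)) = -412*(-140 + 993*(-1/670)) = -412*(-140 - 993/670) = -412*(-94793/670) = 19527358/335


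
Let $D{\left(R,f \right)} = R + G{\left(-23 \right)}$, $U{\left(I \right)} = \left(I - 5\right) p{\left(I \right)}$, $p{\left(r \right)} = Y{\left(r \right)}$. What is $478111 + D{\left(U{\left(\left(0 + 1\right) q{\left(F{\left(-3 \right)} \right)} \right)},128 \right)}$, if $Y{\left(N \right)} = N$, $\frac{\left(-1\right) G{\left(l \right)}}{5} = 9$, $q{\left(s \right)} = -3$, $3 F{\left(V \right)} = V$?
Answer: $478090$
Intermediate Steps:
$F{\left(V \right)} = \frac{V}{3}$
$G{\left(l \right)} = -45$ ($G{\left(l \right)} = \left(-5\right) 9 = -45$)
$p{\left(r \right)} = r$
$U{\left(I \right)} = I \left(-5 + I\right)$ ($U{\left(I \right)} = \left(I - 5\right) I = \left(-5 + I\right) I = I \left(-5 + I\right)$)
$D{\left(R,f \right)} = -45 + R$ ($D{\left(R,f \right)} = R - 45 = -45 + R$)
$478111 + D{\left(U{\left(\left(0 + 1\right) q{\left(F{\left(-3 \right)} \right)} \right)},128 \right)} = 478111 - \left(45 - \left(0 + 1\right) \left(-3\right) \left(-5 + \left(0 + 1\right) \left(-3\right)\right)\right) = 478111 - \left(45 - 1 \left(-3\right) \left(-5 + 1 \left(-3\right)\right)\right) = 478111 - \left(45 + 3 \left(-5 - 3\right)\right) = 478111 - 21 = 478090$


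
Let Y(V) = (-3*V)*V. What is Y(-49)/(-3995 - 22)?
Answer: 2401/1339 ≈ 1.7931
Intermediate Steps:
Y(V) = -3*V²
Y(-49)/(-3995 - 22) = (-3*(-49)²)/(-3995 - 22) = -3*2401/(-4017) = -7203*(-1/4017) = 2401/1339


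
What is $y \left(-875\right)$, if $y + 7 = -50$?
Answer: $49875$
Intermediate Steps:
$y = -57$ ($y = -7 - 50 = -57$)
$y \left(-875\right) = \left(-57\right) \left(-875\right) = 49875$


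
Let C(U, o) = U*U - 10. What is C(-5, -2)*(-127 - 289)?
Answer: -6240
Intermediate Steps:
C(U, o) = -10 + U² (C(U, o) = U² - 10 = -10 + U²)
C(-5, -2)*(-127 - 289) = (-10 + (-5)²)*(-127 - 289) = (-10 + 25)*(-416) = 15*(-416) = -6240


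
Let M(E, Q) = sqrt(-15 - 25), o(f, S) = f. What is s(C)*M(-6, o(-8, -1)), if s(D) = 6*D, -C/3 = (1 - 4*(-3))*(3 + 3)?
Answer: -2808*I*sqrt(10) ≈ -8879.7*I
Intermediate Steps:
C = -234 (C = -3*(1 - 4*(-3))*(3 + 3) = -3*(1 + 12)*6 = -39*6 = -3*78 = -234)
M(E, Q) = 2*I*sqrt(10) (M(E, Q) = sqrt(-40) = 2*I*sqrt(10))
s(C)*M(-6, o(-8, -1)) = (6*(-234))*(2*I*sqrt(10)) = -2808*I*sqrt(10)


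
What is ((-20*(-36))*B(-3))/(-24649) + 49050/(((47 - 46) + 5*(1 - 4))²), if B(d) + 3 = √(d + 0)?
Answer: 604728405/2415602 - 720*I*√3/24649 ≈ 250.34 - 0.050593*I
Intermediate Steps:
B(d) = -3 + √d (B(d) = -3 + √(d + 0) = -3 + √d)
((-20*(-36))*B(-3))/(-24649) + 49050/(((47 - 46) + 5*(1 - 4))²) = ((-20*(-36))*(-3 + √(-3)))/(-24649) + 49050/(((47 - 46) + 5*(1 - 4))²) = (720*(-3 + I*√3))*(-1/24649) + 49050/((1 + 5*(-3))²) = (-2160 + 720*I*√3)*(-1/24649) + 49050/((1 - 15)²) = (2160/24649 - 720*I*√3/24649) + 49050/((-14)²) = (2160/24649 - 720*I*√3/24649) + 49050/196 = (2160/24649 - 720*I*√3/24649) + 49050*(1/196) = (2160/24649 - 720*I*√3/24649) + 24525/98 = 604728405/2415602 - 720*I*√3/24649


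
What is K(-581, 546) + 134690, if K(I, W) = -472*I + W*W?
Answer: 707038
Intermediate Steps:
K(I, W) = W² - 472*I (K(I, W) = -472*I + W² = W² - 472*I)
K(-581, 546) + 134690 = (546² - 472*(-581)) + 134690 = (298116 + 274232) + 134690 = 572348 + 134690 = 707038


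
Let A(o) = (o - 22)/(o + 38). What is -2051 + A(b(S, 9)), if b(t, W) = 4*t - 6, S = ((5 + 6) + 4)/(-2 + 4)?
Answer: -63580/31 ≈ -2051.0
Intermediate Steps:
S = 15/2 (S = (11 + 4)/2 = 15*(½) = 15/2 ≈ 7.5000)
b(t, W) = -6 + 4*t
A(o) = (-22 + o)/(38 + o)
-2051 + A(b(S, 9)) = -2051 + (-22 + (-6 + 4*(15/2)))/(38 + (-6 + 4*(15/2))) = -2051 + (-22 + (-6 + 30))/(38 + (-6 + 30)) = -2051 + (-22 + 24)/(38 + 24) = -2051 + 2/62 = -2051 + (1/62)*2 = -2051 + 1/31 = -63580/31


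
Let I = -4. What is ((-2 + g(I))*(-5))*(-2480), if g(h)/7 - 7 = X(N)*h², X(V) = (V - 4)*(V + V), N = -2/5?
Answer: 5471376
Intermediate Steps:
N = -⅖ (N = -2*⅕ = -⅖ ≈ -0.40000)
X(V) = 2*V*(-4 + V) (X(V) = (-4 + V)*(2*V) = 2*V*(-4 + V))
g(h) = 49 + 616*h²/25 (g(h) = 49 + 7*((2*(-⅖)*(-4 - ⅖))*h²) = 49 + 7*((2*(-⅖)*(-22/5))*h²) = 49 + 7*(88*h²/25) = 49 + 616*h²/25)
((-2 + g(I))*(-5))*(-2480) = ((-2 + (49 + (616/25)*(-4)²))*(-5))*(-2480) = ((-2 + (49 + (616/25)*16))*(-5))*(-2480) = ((-2 + (49 + 9856/25))*(-5))*(-2480) = ((-2 + 11081/25)*(-5))*(-2480) = ((11031/25)*(-5))*(-2480) = -11031/5*(-2480) = 5471376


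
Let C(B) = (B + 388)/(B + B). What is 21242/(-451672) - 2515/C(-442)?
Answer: -449099033/10908 ≈ -41172.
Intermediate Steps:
C(B) = (388 + B)/(2*B) (C(B) = (388 + B)/((2*B)) = (388 + B)*(1/(2*B)) = (388 + B)/(2*B))
21242/(-451672) - 2515/C(-442) = 21242/(-451672) - 2515*(-884/(388 - 442)) = 21242*(-1/451672) - 2515/((½)*(-1/442)*(-54)) = -19/404 - 2515/27/442 = -19/404 - 2515*442/27 = -19/404 - 1111630/27 = -449099033/10908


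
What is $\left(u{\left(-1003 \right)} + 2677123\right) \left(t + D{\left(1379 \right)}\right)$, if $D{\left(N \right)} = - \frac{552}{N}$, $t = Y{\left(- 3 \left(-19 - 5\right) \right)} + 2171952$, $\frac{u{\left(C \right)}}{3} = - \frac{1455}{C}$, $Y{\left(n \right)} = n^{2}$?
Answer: $\frac{8061571490844910128}{1383137} \approx 5.8285 \cdot 10^{12}$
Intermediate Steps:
$u{\left(C \right)} = - \frac{4365}{C}$ ($u{\left(C \right)} = 3 \left(- \frac{1455}{C}\right) = - \frac{4365}{C}$)
$t = 2177136$ ($t = \left(- 3 \left(-19 - 5\right)\right)^{2} + 2171952 = \left(\left(-3\right) \left(-24\right)\right)^{2} + 2171952 = 72^{2} + 2171952 = 5184 + 2171952 = 2177136$)
$\left(u{\left(-1003 \right)} + 2677123\right) \left(t + D{\left(1379 \right)}\right) = \left(- \frac{4365}{-1003} + 2677123\right) \left(2177136 - \frac{552}{1379}\right) = \left(\left(-4365\right) \left(- \frac{1}{1003}\right) + 2677123\right) \left(2177136 - \frac{552}{1379}\right) = \left(\frac{4365}{1003} + 2677123\right) \left(2177136 - \frac{552}{1379}\right) = \frac{2685158734}{1003} \cdot \frac{3002269992}{1379} = \frac{8061571490844910128}{1383137}$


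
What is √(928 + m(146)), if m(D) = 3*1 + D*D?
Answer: √22247 ≈ 149.15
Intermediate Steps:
m(D) = 3 + D²
√(928 + m(146)) = √(928 + (3 + 146²)) = √(928 + (3 + 21316)) = √(928 + 21319) = √22247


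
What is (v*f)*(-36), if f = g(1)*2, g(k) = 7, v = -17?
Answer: 8568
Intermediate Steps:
f = 14 (f = 7*2 = 14)
(v*f)*(-36) = -17*14*(-36) = -238*(-36) = 8568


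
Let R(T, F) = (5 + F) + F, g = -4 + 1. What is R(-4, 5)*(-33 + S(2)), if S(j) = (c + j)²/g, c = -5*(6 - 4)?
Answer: -815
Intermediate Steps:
g = -3
c = -10 (c = -5*2 = -10)
R(T, F) = 5 + 2*F
S(j) = -(-10 + j)²/3 (S(j) = (-10 + j)²/(-3) = (-10 + j)²*(-⅓) = -(-10 + j)²/3)
R(-4, 5)*(-33 + S(2)) = (5 + 2*5)*(-33 - (-10 + 2)²/3) = (5 + 10)*(-33 - ⅓*(-8)²) = 15*(-33 - ⅓*64) = 15*(-33 - 64/3) = 15*(-163/3) = -815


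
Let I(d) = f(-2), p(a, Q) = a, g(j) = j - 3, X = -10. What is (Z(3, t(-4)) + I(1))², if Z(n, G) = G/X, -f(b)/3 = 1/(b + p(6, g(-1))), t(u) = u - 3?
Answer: 1/400 ≈ 0.0025000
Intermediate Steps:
g(j) = -3 + j
t(u) = -3 + u
f(b) = -3/(6 + b) (f(b) = -3/(b + 6) = -3/(6 + b))
I(d) = -¾ (I(d) = -3/(6 - 2) = -3/4 = -3*¼ = -¾)
Z(n, G) = -G/10 (Z(n, G) = G/(-10) = G*(-⅒) = -G/10)
(Z(3, t(-4)) + I(1))² = (-(-3 - 4)/10 - ¾)² = (-⅒*(-7) - ¾)² = (7/10 - ¾)² = (-1/20)² = 1/400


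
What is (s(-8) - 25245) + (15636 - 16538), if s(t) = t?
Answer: -26155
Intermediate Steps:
(s(-8) - 25245) + (15636 - 16538) = (-8 - 25245) + (15636 - 16538) = -25253 - 902 = -26155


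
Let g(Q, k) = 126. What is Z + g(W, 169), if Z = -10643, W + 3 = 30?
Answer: -10517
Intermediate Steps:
W = 27 (W = -3 + 30 = 27)
Z + g(W, 169) = -10643 + 126 = -10517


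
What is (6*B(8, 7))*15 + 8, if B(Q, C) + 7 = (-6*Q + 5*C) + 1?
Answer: -1702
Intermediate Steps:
B(Q, C) = -6 - 6*Q + 5*C (B(Q, C) = -7 + ((-6*Q + 5*C) + 1) = -7 + (1 - 6*Q + 5*C) = -6 - 6*Q + 5*C)
(6*B(8, 7))*15 + 8 = (6*(-6 - 6*8 + 5*7))*15 + 8 = (6*(-6 - 48 + 35))*15 + 8 = (6*(-19))*15 + 8 = -114*15 + 8 = -1710 + 8 = -1702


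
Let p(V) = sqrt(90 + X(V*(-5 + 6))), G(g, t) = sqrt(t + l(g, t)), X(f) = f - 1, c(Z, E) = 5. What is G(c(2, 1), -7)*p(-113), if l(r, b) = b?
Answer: -4*sqrt(21) ≈ -18.330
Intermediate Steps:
X(f) = -1 + f
G(g, t) = sqrt(2)*sqrt(t) (G(g, t) = sqrt(t + t) = sqrt(2*t) = sqrt(2)*sqrt(t))
p(V) = sqrt(89 + V) (p(V) = sqrt(90 + (-1 + V*(-5 + 6))) = sqrt(90 + (-1 + V*1)) = sqrt(90 + (-1 + V)) = sqrt(89 + V))
G(c(2, 1), -7)*p(-113) = (sqrt(2)*sqrt(-7))*sqrt(89 - 113) = (sqrt(2)*(I*sqrt(7)))*sqrt(-24) = (I*sqrt(14))*(2*I*sqrt(6)) = -4*sqrt(21)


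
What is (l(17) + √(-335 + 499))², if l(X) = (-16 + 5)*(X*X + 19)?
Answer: 11478708 - 13552*√41 ≈ 1.1392e+7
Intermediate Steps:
l(X) = -209 - 11*X² (l(X) = -11*(X² + 19) = -11*(19 + X²) = -209 - 11*X²)
(l(17) + √(-335 + 499))² = ((-209 - 11*17²) + √(-335 + 499))² = ((-209 - 11*289) + √164)² = ((-209 - 3179) + 2*√41)² = (-3388 + 2*√41)²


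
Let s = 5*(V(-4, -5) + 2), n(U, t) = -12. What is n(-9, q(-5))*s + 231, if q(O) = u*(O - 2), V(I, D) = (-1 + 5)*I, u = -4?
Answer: 1071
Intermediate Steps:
V(I, D) = 4*I
q(O) = 8 - 4*O (q(O) = -4*(O - 2) = -4*(-2 + O) = 8 - 4*O)
s = -70 (s = 5*(4*(-4) + 2) = 5*(-16 + 2) = 5*(-14) = -70)
n(-9, q(-5))*s + 231 = -12*(-70) + 231 = 840 + 231 = 1071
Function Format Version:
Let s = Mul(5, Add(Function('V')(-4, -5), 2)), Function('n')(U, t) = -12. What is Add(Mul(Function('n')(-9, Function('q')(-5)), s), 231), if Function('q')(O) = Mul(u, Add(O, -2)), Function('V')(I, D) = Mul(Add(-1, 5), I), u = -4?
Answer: 1071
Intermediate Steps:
Function('V')(I, D) = Mul(4, I)
Function('q')(O) = Add(8, Mul(-4, O)) (Function('q')(O) = Mul(-4, Add(O, -2)) = Mul(-4, Add(-2, O)) = Add(8, Mul(-4, O)))
s = -70 (s = Mul(5, Add(Mul(4, -4), 2)) = Mul(5, Add(-16, 2)) = Mul(5, -14) = -70)
Add(Mul(Function('n')(-9, Function('q')(-5)), s), 231) = Add(Mul(-12, -70), 231) = Add(840, 231) = 1071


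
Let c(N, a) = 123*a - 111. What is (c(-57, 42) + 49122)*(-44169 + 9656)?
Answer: -1869810801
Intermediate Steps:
c(N, a) = -111 + 123*a
(c(-57, 42) + 49122)*(-44169 + 9656) = ((-111 + 123*42) + 49122)*(-44169 + 9656) = ((-111 + 5166) + 49122)*(-34513) = (5055 + 49122)*(-34513) = 54177*(-34513) = -1869810801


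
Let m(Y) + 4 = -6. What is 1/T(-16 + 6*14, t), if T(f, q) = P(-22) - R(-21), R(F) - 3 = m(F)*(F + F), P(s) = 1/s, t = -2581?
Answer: -22/9307 ≈ -0.0023638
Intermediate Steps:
m(Y) = -10 (m(Y) = -4 - 6 = -10)
R(F) = 3 - 20*F (R(F) = 3 - 10*(F + F) = 3 - 20*F)
T(f, q) = -9307/22 (T(f, q) = 1/(-22) - (3 - 20*(-21)) = -1/22 - (3 + 420) = -1/22 - 1*423 = -1/22 - 423 = -9307/22)
1/T(-16 + 6*14, t) = 1/(-9307/22) = -22/9307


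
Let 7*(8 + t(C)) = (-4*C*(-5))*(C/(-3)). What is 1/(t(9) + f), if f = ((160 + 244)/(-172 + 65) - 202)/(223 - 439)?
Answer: -80892/6810313 ≈ -0.011878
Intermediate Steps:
t(C) = -8 - 20*C²/21 (t(C) = -8 + ((-4*C*(-5))*(C/(-3)))/7 = -8 + ((20*C)*(C*(-⅓)))/7 = -8 + ((20*C)*(-C/3))/7 = -8 + (-20*C²/3)/7 = -8 - 20*C²/21)
f = 11009/11556 (f = (404/(-107) - 202)/(-216) = (404*(-1/107) - 202)*(-1/216) = (-404/107 - 202)*(-1/216) = -22018/107*(-1/216) = 11009/11556 ≈ 0.95267)
1/(t(9) + f) = 1/((-8 - 20/21*9²) + 11009/11556) = 1/((-8 - 20/21*81) + 11009/11556) = 1/((-8 - 540/7) + 11009/11556) = 1/(-596/7 + 11009/11556) = 1/(-6810313/80892) = -80892/6810313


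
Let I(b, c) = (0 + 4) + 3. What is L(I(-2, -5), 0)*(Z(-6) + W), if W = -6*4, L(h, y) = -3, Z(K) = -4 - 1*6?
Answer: 102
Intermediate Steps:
Z(K) = -10 (Z(K) = -4 - 6 = -10)
I(b, c) = 7 (I(b, c) = 4 + 3 = 7)
W = -24
L(I(-2, -5), 0)*(Z(-6) + W) = -3*(-10 - 24) = -3*(-34) = 102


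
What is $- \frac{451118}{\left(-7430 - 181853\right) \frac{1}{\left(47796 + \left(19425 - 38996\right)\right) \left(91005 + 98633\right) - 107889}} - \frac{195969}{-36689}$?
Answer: $\frac{88588346182613795849}{6944603987} \approx 1.2756 \cdot 10^{10}$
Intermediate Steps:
$- \frac{451118}{\left(-7430 - 181853\right) \frac{1}{\left(47796 + \left(19425 - 38996\right)\right) \left(91005 + 98633\right) - 107889}} - \frac{195969}{-36689} = - \frac{451118}{\left(-189283\right) \frac{1}{\left(47796 + \left(19425 - 38996\right)\right) 189638 - 107889}} - - \frac{195969}{36689} = - \frac{451118}{\left(-189283\right) \frac{1}{\left(47796 - 19571\right) 189638 - 107889}} + \frac{195969}{36689} = - \frac{451118}{\left(-189283\right) \frac{1}{28225 \cdot 189638 - 107889}} + \frac{195969}{36689} = - \frac{451118}{\left(-189283\right) \frac{1}{5352532550 - 107889}} + \frac{195969}{36689} = - \frac{451118}{\left(-189283\right) \frac{1}{5352424661}} + \frac{195969}{36689} = - \frac{451118}{- \frac{189283}{5352424661}} + \frac{195969}{36689} = \left(-451118\right) \left(- \frac{5352424661}{189283}\right) + \frac{195969}{36689} = \frac{2414575108220998}{189283} + \frac{195969}{36689} = \frac{88588346182613795849}{6944603987}$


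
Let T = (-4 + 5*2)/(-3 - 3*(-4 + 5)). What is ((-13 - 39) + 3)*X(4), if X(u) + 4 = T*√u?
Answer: 294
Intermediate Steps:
T = -1 (T = (-4 + 10)/(-3 - 3*1) = 6/(-3 - 3) = 6/(-6) = 6*(-⅙) = -1)
X(u) = -4 - √u
((-13 - 39) + 3)*X(4) = ((-13 - 39) + 3)*(-4 - √4) = (-52 + 3)*(-4 - 1*2) = -49*(-4 - 2) = -49*(-6) = 294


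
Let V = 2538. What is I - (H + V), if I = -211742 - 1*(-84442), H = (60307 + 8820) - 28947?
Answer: -170018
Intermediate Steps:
H = 40180 (H = 69127 - 28947 = 40180)
I = -127300 (I = -211742 + 84442 = -127300)
I - (H + V) = -127300 - (40180 + 2538) = -127300 - 1*42718 = -127300 - 42718 = -170018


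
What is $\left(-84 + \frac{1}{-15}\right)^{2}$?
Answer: $\frac{1590121}{225} \approx 7067.2$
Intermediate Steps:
$\left(-84 + \frac{1}{-15}\right)^{2} = \left(-84 - \frac{1}{15}\right)^{2} = \left(- \frac{1261}{15}\right)^{2} = \frac{1590121}{225}$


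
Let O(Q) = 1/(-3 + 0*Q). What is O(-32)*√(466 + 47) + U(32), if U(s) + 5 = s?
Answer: 27 - √57 ≈ 19.450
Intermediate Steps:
U(s) = -5 + s
O(Q) = -⅓ (O(Q) = 1/(-3 + 0) = 1/(-3) = -⅓)
O(-32)*√(466 + 47) + U(32) = -√(466 + 47)/3 + (-5 + 32) = -√57 + 27 = 27 - √57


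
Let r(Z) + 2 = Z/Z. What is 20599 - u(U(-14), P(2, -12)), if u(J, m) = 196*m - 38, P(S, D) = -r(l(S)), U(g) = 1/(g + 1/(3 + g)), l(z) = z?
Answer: 20441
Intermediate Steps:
r(Z) = -1 (r(Z) = -2 + Z/Z = -2 + 1 = -1)
P(S, D) = 1 (P(S, D) = -1*(-1) = 1)
u(J, m) = -38 + 196*m
20599 - u(U(-14), P(2, -12)) = 20599 - (-38 + 196*1) = 20599 - (-38 + 196) = 20599 - 1*158 = 20599 - 158 = 20441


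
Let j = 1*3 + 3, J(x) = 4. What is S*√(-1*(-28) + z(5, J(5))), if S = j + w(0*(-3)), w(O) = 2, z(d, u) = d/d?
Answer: 8*√29 ≈ 43.081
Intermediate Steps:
z(d, u) = 1
j = 6 (j = 3 + 3 = 6)
S = 8 (S = 6 + 2 = 8)
S*√(-1*(-28) + z(5, J(5))) = 8*√(-1*(-28) + 1) = 8*√(28 + 1) = 8*√29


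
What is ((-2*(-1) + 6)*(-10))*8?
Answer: -640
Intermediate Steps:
((-2*(-1) + 6)*(-10))*8 = ((2 + 6)*(-10))*8 = (8*(-10))*8 = -80*8 = -640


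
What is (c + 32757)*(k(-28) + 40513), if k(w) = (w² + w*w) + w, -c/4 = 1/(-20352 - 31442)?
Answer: 35673897627643/25897 ≈ 1.3775e+9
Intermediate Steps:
c = 2/25897 (c = -4/(-20352 - 31442) = -4/(-51794) = -4*(-1/51794) = 2/25897 ≈ 7.7229e-5)
k(w) = w + 2*w² (k(w) = (w² + w²) + w = 2*w² + w = w + 2*w²)
(c + 32757)*(k(-28) + 40513) = (2/25897 + 32757)*(-28*(1 + 2*(-28)) + 40513) = 848308031*(-28*(1 - 56) + 40513)/25897 = 848308031*(-28*(-55) + 40513)/25897 = 848308031*(1540 + 40513)/25897 = (848308031/25897)*42053 = 35673897627643/25897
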